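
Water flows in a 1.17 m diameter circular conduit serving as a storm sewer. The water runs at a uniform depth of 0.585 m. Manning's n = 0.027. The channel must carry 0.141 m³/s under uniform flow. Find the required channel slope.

S = 0.000258

For a circular section of diameter D = 1.17 m at depth y = 0.585 m, the central angle is θ = 2 arccos(1 − 2y/D) = 3.142 rad. Then A = (D²/8)(θ − sin θ) = 0.5376 m² and P = Dθ/2 = 1.838 m.
Hydraulic radius R = A/P = 0.5376/1.838 = 0.2925 m.
From Manning's equation, S = [nQ / (1 A R^(2/3))]² = [0.027 × 0.141 / (1 × 0.5376 × 0.2925^(2/3))]² = 0.000258.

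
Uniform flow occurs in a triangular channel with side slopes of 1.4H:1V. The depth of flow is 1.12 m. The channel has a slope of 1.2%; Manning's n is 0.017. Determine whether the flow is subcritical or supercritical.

For a triangular section with side slope z = 1.4: A = zy² = 1.4×1.12² = 1.756 m²; P = 2y√(1+z²) = 2×1.12×1.72 = 3.854 m.
Hydraulic radius R = A/P = 1.756/3.854 = 0.4557 m.
V = (1/n) R^(2/3) √S = (1/0.017) × 0.4557^(2/3) × √0.012 = 3.816 m/s. Hydraulic depth D_h = A/T = 1.756/3.136 = 0.56 m.
Froude number Fr = V/√(g·D_h) = 3.816/√(9.81×0.56) = 1.63, which is greater than 1, so the flow is supercritical.

supercritical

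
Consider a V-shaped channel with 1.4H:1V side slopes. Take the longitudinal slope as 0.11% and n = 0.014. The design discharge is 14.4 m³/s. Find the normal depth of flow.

y_n = 2.17 m

Manning's equation rearranged: A R^(2/3) = nQ / (1·√S) = 0.014 × 14.4 / (√0.0011) = 6.078.
Trying y = 1.92 m: A R^(2/3) = 4.378 — too small.
Trying y = 2.17 m: A R^(2/3) = 6.067 — ≈ 6.078.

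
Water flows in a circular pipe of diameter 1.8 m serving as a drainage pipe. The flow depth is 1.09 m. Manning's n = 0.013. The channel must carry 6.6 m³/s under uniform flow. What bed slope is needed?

For a circular section of diameter D = 1.8 m at depth y = 1.09 m, the central angle is θ = 2 arccos(1 − 2y/D) = 3.567 rad. Then A = (D²/8)(θ − sin θ) = 1.612 m² and P = Dθ/2 = 3.21 m.
Hydraulic radius R = A/P = 1.612/3.21 = 0.5021 m.
From Manning's equation, S = [nQ / (1 A R^(2/3))]² = [0.013 × 6.6 / (1 × 1.612 × 0.5021^(2/3))]² = 0.0071.

S = 0.0071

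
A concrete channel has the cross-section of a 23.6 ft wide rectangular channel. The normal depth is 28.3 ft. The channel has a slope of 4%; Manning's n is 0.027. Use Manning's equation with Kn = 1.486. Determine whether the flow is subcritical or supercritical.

Flow area A = b·y = 23.6 × 28.3 = 667.9 ft². Wetted perimeter P = b + 2y = 23.6 + 2×28.3 = 80.2 ft.
Hydraulic radius R = A/P = 667.9/80.2 = 8.328 ft.
V = (1.486/n) R^(2/3) √S = (1.486/0.027) × 8.328^(2/3) × √0.04 = 45.22 ft/s. Hydraulic depth D_h = A/T = 667.9/23.6 = 28.3 ft.
Froude number Fr = V/√(g·D_h) = 45.22/√(32.2×28.3) = 1.5, which is greater than 1, so the flow is supercritical.

supercritical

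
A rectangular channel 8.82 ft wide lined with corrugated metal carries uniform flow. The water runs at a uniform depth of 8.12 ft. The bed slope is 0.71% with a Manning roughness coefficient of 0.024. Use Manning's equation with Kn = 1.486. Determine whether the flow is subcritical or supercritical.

subcritical

Flow area A = b·y = 8.82 × 8.12 = 71.62 ft². Wetted perimeter P = b + 2y = 8.82 + 2×8.12 = 25.06 ft.
Hydraulic radius R = A/P = 71.62/25.06 = 2.858 ft.
V = (1.486/n) R^(2/3) √S = (1.486/0.024) × 2.858^(2/3) × √0.0071 = 10.51 ft/s. Hydraulic depth D_h = A/T = 71.62/8.82 = 8.12 ft.
Froude number Fr = V/√(g·D_h) = 10.51/√(32.2×8.12) = 0.65, which is less than 1, so the flow is subcritical.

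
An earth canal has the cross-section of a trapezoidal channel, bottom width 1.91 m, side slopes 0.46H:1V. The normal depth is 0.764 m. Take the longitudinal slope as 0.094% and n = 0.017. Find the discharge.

With bottom width b = 1.91 m and side slope z = 0.46: A = (b + zy)y = (1.91 + 0.46×0.764)×0.764 = 1.728 m²; P = b + 2y√(1+z²) = 1.91 + 2×0.764×1.101 = 3.592 m.
Hydraulic radius R = A/P = 1.728/3.592 = 0.481 m.
Manning's equation: Q = (1/n) A R^(2/3) S^(1/2) = (1/0.017) × 1.728 × 0.481^(2/3) × 0.00094^(1/2) = 1.91 m³/s.

Q = 1.91 m³/s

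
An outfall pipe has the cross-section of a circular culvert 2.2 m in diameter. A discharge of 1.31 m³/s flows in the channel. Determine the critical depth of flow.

y_c = 0.521 m

At critical depth, Q² T / (g A³) = 1, i.e. A³/T = Q²/g = 1.31²/9.81 = 0.1749.
Try y = 0.439 m: A³/T = 0.08928 — short.
Try y = 0.657 m: A³/T = 0.4299 — over.
Try y = 0.521 m: A³/T = 0.1744 — ≈ 0.1749.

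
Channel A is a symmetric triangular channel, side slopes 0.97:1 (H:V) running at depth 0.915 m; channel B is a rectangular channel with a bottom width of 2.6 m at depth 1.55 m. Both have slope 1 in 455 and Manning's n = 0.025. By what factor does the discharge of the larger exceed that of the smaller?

8.44

Channel A: For a triangular section with side slope z = 0.97: A = zy² = 0.97×0.915² = 0.8121 m²; P = 2y√(1+z²) = 2×0.915×1.393 = 2.549 m. Hydraulic radius R = A/P = 0.8121/2.549 = 0.3185 m. Q_A = (1/0.025)·0.8121·0.3185^(2/3)·√0.002198 = 0.7103 m³/s.
Channel B: Flow area A = b·y = 2.6 × 1.55 = 4.03 m². Wetted perimeter P = b + 2y = 2.6 + 2×1.55 = 5.7 m. Hydraulic radius R = A/P = 4.03/5.7 = 0.707 m. Q_B = (1/0.025)·4.03·0.707^(2/3)·√0.002198 = 5.998 m³/s.
The larger discharge is 5.998 m³/s and the smaller is 0.7103 m³/s; the ratio is 8.44.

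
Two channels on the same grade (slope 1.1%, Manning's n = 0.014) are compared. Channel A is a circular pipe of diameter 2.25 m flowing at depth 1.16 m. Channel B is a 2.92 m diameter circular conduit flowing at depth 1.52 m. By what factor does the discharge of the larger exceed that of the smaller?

2.04

Channel A: For a circular section of diameter D = 2.25 m at depth y = 1.16 m, the central angle is θ = 2 arccos(1 − 2y/D) = 3.204 rad. Then A = (D²/8)(θ − sin θ) = 2.067 m² and P = Dθ/2 = 3.604 m. Hydraulic radius R = A/P = 2.067/3.604 = 0.5734 m. Q_A = (1/0.014)·2.067·0.5734^(2/3)·√0.011 = 10.69 m³/s.
Channel B: For a circular section of diameter D = 2.92 m at depth y = 1.52 m, the central angle is θ = 2 arccos(1 − 2y/D) = 3.224 rad. Then A = (D²/8)(θ − sin θ) = 3.523 m² and P = Dθ/2 = 4.707 m. Hydraulic radius R = A/P = 3.523/4.707 = 0.7486 m. Q_B = (1/0.014)·3.523·0.7486^(2/3)·√0.011 = 21.76 m³/s.
The larger discharge is 21.76 m³/s and the smaller is 10.69 m³/s; the ratio is 2.04.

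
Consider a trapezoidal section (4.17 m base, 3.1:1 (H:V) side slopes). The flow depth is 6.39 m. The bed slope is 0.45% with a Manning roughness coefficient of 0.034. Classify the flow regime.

subcritical

With bottom width b = 4.17 m and side slope z = 3.1: A = (b + zy)y = (4.17 + 3.1×6.39)×6.39 = 153.2 m²; P = b + 2y√(1+z²) = 4.17 + 2×6.39×3.257 = 45.8 m.
Hydraulic radius R = A/P = 153.2/45.8 = 3.346 m.
V = (1/n) R^(2/3) √S = (1/0.034) × 3.346^(2/3) × √0.0045 = 4.413 m/s. Hydraulic depth D_h = A/T = 153.2/43.79 = 3.499 m.
Froude number Fr = V/√(g·D_h) = 4.413/√(9.81×3.499) = 0.753, which is less than 1, so the flow is subcritical.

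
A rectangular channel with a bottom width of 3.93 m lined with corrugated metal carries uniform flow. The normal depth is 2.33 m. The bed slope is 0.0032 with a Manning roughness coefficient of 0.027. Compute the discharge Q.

Q = 20 m³/s

Flow area A = b·y = 3.93 × 2.33 = 9.157 m². Wetted perimeter P = b + 2y = 3.93 + 2×2.33 = 8.59 m.
Hydraulic radius R = A/P = 9.157/8.59 = 1.066 m.
Manning's equation: Q = (1/n) A R^(2/3) S^(1/2) = (1/0.027) × 9.157 × 1.066^(2/3) × 0.0032^(1/2) = 20 m³/s.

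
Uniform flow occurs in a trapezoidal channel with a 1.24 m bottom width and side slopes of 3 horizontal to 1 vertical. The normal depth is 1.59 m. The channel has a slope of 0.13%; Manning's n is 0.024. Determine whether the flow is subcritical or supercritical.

With bottom width b = 1.24 m and side slope z = 3: A = (b + zy)y = (1.24 + 3×1.59)×1.59 = 9.556 m²; P = b + 2y√(1+z²) = 1.24 + 2×1.59×3.162 = 11.3 m.
Hydraulic radius R = A/P = 9.556/11.3 = 0.846 m.
V = (1/n) R^(2/3) √S = (1/0.024) × 0.846^(2/3) × √0.0013 = 1.344 m/s. Hydraulic depth D_h = A/T = 9.556/10.78 = 0.8864 m.
Froude number Fr = V/√(g·D_h) = 1.344/√(9.81×0.8864) = 0.456, which is less than 1, so the flow is subcritical.

subcritical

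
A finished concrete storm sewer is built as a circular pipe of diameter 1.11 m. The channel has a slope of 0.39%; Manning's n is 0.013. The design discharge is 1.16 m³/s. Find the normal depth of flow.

Manning's equation rearranged: A R^(2/3) = nQ / (1·√S) = 0.013 × 1.16 / (√0.0039) = 0.2415.
At y = 0.448 m: A R^(2/3) = 0.141 — short.
At y = 0.611 m: A R^(2/3) = 0.2415 — ≈ 0.2415.

y_n = 0.611 m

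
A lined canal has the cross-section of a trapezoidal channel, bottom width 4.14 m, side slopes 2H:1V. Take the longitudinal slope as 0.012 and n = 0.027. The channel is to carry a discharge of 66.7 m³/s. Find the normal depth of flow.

y_n = 1.87 m

Manning's equation rearranged: A R^(2/3) = nQ / (1·√S) = 0.027 × 66.7 / (√0.012) = 16.44.
Try y = 1.53 m: A R^(2/3) = 11.04 — short.
Try y = 2.28 m: A R^(2/3) = 24.63 — over.
Try y = 1.87 m: A R^(2/3) = 16.44 — matches.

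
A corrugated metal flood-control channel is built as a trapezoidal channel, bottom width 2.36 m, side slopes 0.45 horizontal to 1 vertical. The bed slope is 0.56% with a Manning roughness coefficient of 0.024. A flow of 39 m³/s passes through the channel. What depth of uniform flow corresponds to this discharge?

Manning's equation rearranged: A R^(2/3) = nQ / (1·√S) = 0.024 × 39 / (√0.0056) = 12.51.
At y = 2.57 m: A R^(2/3) = 9.806 — too small.
At y = 2.95 m: A R^(2/3) = 12.5 — matches.

y_n = 2.95 m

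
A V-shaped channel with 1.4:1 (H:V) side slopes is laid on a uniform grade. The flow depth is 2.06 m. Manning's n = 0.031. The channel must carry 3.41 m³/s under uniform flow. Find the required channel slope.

For a triangular section with side slope z = 1.4: A = zy² = 1.4×2.06² = 5.941 m²; P = 2y√(1+z²) = 2×2.06×1.72 = 7.088 m.
Hydraulic radius R = A/P = 5.941/7.088 = 0.8381 m.
From Manning's equation, S = [nQ / (1 A R^(2/3))]² = [0.031 × 3.41 / (1 × 5.941 × 0.8381^(2/3))]² = 0.000401.

S = 0.000401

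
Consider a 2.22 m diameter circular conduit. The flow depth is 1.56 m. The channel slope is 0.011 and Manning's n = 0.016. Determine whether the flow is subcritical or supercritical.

supercritical

For a circular section of diameter D = 2.22 m at depth y = 1.56 m, the central angle is θ = 2 arccos(1 − 2y/D) = 3.976 rad. Then A = (D²/8)(θ − sin θ) = 2.906 m² and P = Dθ/2 = 4.414 m.
Hydraulic radius R = A/P = 2.906/4.414 = 0.6584 m.
V = (1/n) R^(2/3) √S = (1/0.016) × 0.6584^(2/3) × √0.011 = 4.961 m/s. Hydraulic depth D_h = A/T = 2.906/2.029 = 1.432 m.
Froude number Fr = V/√(g·D_h) = 4.961/√(9.81×1.432) = 1.32, which is greater than 1, so the flow is supercritical.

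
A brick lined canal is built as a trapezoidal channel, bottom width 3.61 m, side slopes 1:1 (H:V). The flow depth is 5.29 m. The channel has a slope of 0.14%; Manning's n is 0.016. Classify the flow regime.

subcritical

With bottom width b = 3.61 m and side slope z = 1: A = (b + zy)y = (3.61 + 1×5.29)×5.29 = 47.08 m²; P = b + 2y√(1+z²) = 3.61 + 2×5.29×1.414 = 18.57 m.
Hydraulic radius R = A/P = 47.08/18.57 = 2.535 m.
V = (1/n) R^(2/3) √S = (1/0.016) × 2.535^(2/3) × √0.0014 = 4.348 m/s. Hydraulic depth D_h = A/T = 47.08/14.19 = 3.318 m.
Froude number Fr = V/√(g·D_h) = 4.348/√(9.81×3.318) = 0.762, which is less than 1, so the flow is subcritical.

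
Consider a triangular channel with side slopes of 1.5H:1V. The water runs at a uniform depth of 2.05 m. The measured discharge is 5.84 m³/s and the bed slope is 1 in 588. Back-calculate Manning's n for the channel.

n = 0.04

For a triangular section with side slope z = 1.5: A = zy² = 1.5×2.05² = 6.304 m²; P = 2y√(1+z²) = 2×2.05×1.803 = 7.391 m.
Hydraulic radius R = A/P = 6.304/7.391 = 0.8529 m.
Rearranging Manning's equation: n = (1/Q) A R^(2/3) S^(1/2) = (1/5.84) × 6.304 × 0.8529^(2/3) × √0.001701 = 0.04.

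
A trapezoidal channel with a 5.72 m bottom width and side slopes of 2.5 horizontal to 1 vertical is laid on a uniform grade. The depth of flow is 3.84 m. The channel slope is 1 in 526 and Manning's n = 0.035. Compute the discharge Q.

Q = 125 m³/s

With bottom width b = 5.72 m and side slope z = 2.5: A = (b + zy)y = (5.72 + 2.5×3.84)×3.84 = 58.83 m²; P = b + 2y√(1+z²) = 5.72 + 2×3.84×2.693 = 26.4 m.
Hydraulic radius R = A/P = 58.83/26.4 = 2.228 m.
Manning's equation: Q = (1/n) A R^(2/3) S^(1/2) = (1/0.035) × 58.83 × 2.228^(2/3) × 0.001901^(1/2) = 125 m³/s.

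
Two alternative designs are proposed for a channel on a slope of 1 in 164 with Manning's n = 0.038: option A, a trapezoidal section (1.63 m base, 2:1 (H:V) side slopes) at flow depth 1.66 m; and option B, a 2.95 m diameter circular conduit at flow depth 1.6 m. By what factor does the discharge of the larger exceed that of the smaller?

2.41

Channel A: With bottom width b = 1.63 m and side slope z = 2: A = (b + zy)y = (1.63 + 2×1.66)×1.66 = 8.217 m²; P = b + 2y√(1+z²) = 1.63 + 2×1.66×2.236 = 9.054 m. Hydraulic radius R = A/P = 8.217/9.054 = 0.9076 m. Q_A = (1/0.038)·8.217·0.9076^(2/3)·√0.006098 = 15.83 m³/s.
Channel B: For a circular section of diameter D = 2.95 m at depth y = 1.6 m, the central angle is θ = 2 arccos(1 − 2y/D) = 3.311 rad. Then A = (D²/8)(θ − sin θ) = 3.786 m² and P = Dθ/2 = 4.884 m. Hydraulic radius R = A/P = 3.786/4.884 = 0.7751 m. Q_B = (1/0.038)·3.786·0.7751^(2/3)·√0.006098 = 6.564 m³/s.
The larger discharge is 15.83 m³/s and the smaller is 6.564 m³/s; the ratio is 2.41.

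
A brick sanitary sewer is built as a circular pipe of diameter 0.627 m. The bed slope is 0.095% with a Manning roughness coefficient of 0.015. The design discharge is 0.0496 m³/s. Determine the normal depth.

y_n = 0.222 m

Manning's equation rearranged: A R^(2/3) = nQ / (1·√S) = 0.015 × 0.0496 / (√0.00095) = 0.02414.
Try y = 0.193 m: A R^(2/3) = 0.01847 — low.
Try y = 0.264 m: A R^(2/3) = 0.0332 — high.
Try y = 0.222 m: A R^(2/3) = 0.02412 — matches.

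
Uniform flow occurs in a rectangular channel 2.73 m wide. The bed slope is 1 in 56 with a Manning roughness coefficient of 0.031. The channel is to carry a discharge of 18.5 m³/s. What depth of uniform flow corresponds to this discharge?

y_n = 1.85 m

Manning's equation rearranged: A R^(2/3) = nQ / (1·√S) = 0.031 × 18.5 / (√0.01786) = 4.292.
At y = 2.23 m: A R^(2/3) = 5.449 — over.
At y = 1.85 m: A R^(2/3) = 4.299 — close enough.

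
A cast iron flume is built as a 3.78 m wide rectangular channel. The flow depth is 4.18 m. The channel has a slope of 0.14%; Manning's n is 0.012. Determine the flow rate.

Q = 58.7 m³/s

Flow area A = b·y = 3.78 × 4.18 = 15.8 m². Wetted perimeter P = b + 2y = 3.78 + 2×4.18 = 12.14 m.
Hydraulic radius R = A/P = 15.8/12.14 = 1.302 m.
Manning's equation: Q = (1/n) A R^(2/3) S^(1/2) = (1/0.012) × 15.8 × 1.302^(2/3) × 0.0014^(1/2) = 58.7 m³/s.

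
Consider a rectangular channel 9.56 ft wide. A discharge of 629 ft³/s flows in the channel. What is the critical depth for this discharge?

y_c = 5.12 ft

For a rectangular channel, critical depth y_c = (q²/g)^(1/3) where q = Q/b = 629/9.56 = 65.79 ft²/s.
So y_c = (65.79²/32.2)^(1/3) = 5.12 ft.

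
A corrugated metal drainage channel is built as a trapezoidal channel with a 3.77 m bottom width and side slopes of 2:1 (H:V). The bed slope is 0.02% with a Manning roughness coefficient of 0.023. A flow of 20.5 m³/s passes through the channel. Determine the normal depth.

y_n = 2.7 m

Manning's equation rearranged: A R^(2/3) = nQ / (1·√S) = 0.023 × 20.5 / (√0.0002) = 33.34.
Try y = 3.17 m: A R^(2/3) = 47.17 — too large.
Try y = 2.7 m: A R^(2/3) = 33.34 — ≈ 33.34.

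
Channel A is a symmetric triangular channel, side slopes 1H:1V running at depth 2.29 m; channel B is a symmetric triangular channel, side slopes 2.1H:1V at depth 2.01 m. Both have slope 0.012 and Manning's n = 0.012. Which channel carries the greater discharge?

Channel A: For a triangular section with side slope z = 1: A = zy² = 1×2.29² = 5.244 m²; P = 2y√(1+z²) = 2×2.29×1.414 = 6.477 m. Hydraulic radius R = A/P = 5.244/6.477 = 0.8096 m. Q_A = (1/0.012)·5.244·0.8096^(2/3)·√0.012 = 41.59 m³/s.
Channel B: For a triangular section with side slope z = 2.1: A = zy² = 2.1×2.01² = 8.484 m²; P = 2y√(1+z²) = 2×2.01×2.326 = 9.35 m. Hydraulic radius R = A/P = 8.484/9.35 = 0.9074 m. Q_B = (1/0.012)·8.484·0.9074^(2/3)·√0.012 = 72.59 m³/s.
Q_A = 41.59 m³/s vs Q_B = 72.59 m³/s, so channel B carries more.

channel B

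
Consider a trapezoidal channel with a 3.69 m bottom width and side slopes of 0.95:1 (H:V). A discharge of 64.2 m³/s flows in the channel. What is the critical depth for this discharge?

At critical depth, Q² T / (g A³) = 1, i.e. A³/T = Q²/g = 64.2²/9.81 = 420.1.
Try y = 1.83 m: A³/T = 136.8 — short.
Try y = 2.51 m: A³/T = 419 — close enough.

y_c = 2.51 m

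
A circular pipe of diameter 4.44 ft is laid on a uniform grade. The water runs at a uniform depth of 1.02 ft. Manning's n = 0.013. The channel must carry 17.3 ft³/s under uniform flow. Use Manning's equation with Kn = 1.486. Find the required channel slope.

For a circular section of diameter D = 4.44 ft at depth y = 1.02 ft, the central angle is θ = 2 arccos(1 − 2y/D) = 1.999 rad. Then A = (D²/8)(θ − sin θ) = 2.686 ft² and P = Dθ/2 = 4.439 ft.
Hydraulic radius R = A/P = 2.686/4.439 = 0.6051 ft.
From Manning's equation, S = [nQ / (1.486 A R^(2/3))]² = [0.013 × 17.3 / (1.486 × 2.686 × 0.6051^(2/3))]² = 0.00621.

S = 0.00621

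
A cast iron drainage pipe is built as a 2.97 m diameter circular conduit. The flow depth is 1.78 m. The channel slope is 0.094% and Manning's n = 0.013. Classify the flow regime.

subcritical

For a circular section of diameter D = 2.97 m at depth y = 1.78 m, the central angle is θ = 2 arccos(1 − 2y/D) = 3.542 rad. Then A = (D²/8)(θ − sin θ) = 4.334 m² and P = Dθ/2 = 5.259 m.
Hydraulic radius R = A/P = 4.334/5.259 = 0.8241 m.
V = (1/n) R^(2/3) √S = (1/0.013) × 0.8241^(2/3) × √0.00094 = 2.073 m/s. Hydraulic depth D_h = A/T = 4.334/2.911 = 1.489 m.
Froude number Fr = V/√(g·D_h) = 2.073/√(9.81×1.489) = 0.542, which is less than 1, so the flow is subcritical.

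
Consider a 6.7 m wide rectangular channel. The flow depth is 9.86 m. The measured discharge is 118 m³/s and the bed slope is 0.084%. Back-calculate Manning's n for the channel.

Flow area A = b·y = 6.7 × 9.86 = 66.06 m². Wetted perimeter P = b + 2y = 6.7 + 2×9.86 = 26.42 m.
Hydraulic radius R = A/P = 66.06/26.42 = 2.5 m.
Rearranging Manning's equation: n = (1/Q) A R^(2/3) S^(1/2) = (1/118) × 66.06 × 2.5^(2/3) × √0.00084 = 0.0299.

n = 0.0299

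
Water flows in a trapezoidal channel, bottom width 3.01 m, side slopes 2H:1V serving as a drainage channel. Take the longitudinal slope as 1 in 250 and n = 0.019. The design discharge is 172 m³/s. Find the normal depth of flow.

y_n = 3.45 m

Manning's equation rearranged: A R^(2/3) = nQ / (1·√S) = 0.019 × 172 / (√0.004) = 51.67.
Try y = 3.07 m: A R^(2/3) = 39.67 — low.
Try y = 3.86 m: A R^(2/3) = 66.69 — high.
Try y = 3.45 m: A R^(2/3) = 51.6 — ≈ 51.67.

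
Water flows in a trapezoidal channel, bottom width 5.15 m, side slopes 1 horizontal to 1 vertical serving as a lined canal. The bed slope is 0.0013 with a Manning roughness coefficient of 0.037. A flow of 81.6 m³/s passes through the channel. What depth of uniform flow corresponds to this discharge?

y_n = 4.65 m

Manning's equation rearranged: A R^(2/3) = nQ / (1·√S) = 0.037 × 81.6 / (√0.0013) = 83.74.
Trying y = 5.94 m: A R^(2/3) = 137.1 — high.
Trying y = 4 m: A R^(2/3) = 62.34 — low.
Trying y = 4.65 m: A R^(2/3) = 83.71 — ≈ 83.74.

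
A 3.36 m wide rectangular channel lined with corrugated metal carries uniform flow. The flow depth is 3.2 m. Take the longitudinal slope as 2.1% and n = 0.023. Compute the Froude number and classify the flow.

Flow area A = b·y = 3.36 × 3.2 = 10.75 m². Wetted perimeter P = b + 2y = 3.36 + 2×3.2 = 9.76 m.
Hydraulic radius R = A/P = 10.75/9.76 = 1.102 m.
V = (1/n) R^(2/3) √S = (1/0.023) × 1.102^(2/3) × √0.021 = 6.721 m/s. Hydraulic depth D_h = A/T = 10.75/3.36 = 3.2 m.
Froude number Fr = V/√(g·D_h) = 6.721/√(9.81×3.2) = 1.2, which is greater than 1, so the flow is supercritical.

supercritical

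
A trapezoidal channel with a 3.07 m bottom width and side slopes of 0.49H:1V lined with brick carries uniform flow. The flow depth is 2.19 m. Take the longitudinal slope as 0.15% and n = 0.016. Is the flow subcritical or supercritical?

subcritical

With bottom width b = 3.07 m and side slope z = 0.49: A = (b + zy)y = (3.07 + 0.49×2.19)×2.19 = 9.073 m²; P = b + 2y√(1+z²) = 3.07 + 2×2.19×1.114 = 7.948 m.
Hydraulic radius R = A/P = 9.073/7.948 = 1.142 m.
V = (1/n) R^(2/3) √S = (1/0.016) × 1.142^(2/3) × √0.0015 = 2.644 m/s. Hydraulic depth D_h = A/T = 9.073/5.216 = 1.739 m.
Froude number Fr = V/√(g·D_h) = 2.644/√(9.81×1.739) = 0.64, which is less than 1, so the flow is subcritical.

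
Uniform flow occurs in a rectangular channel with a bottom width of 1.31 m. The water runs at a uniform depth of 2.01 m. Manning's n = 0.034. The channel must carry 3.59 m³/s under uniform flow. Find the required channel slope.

S = 0.0055

Flow area A = b·y = 1.31 × 2.01 = 2.633 m². Wetted perimeter P = b + 2y = 1.31 + 2×2.01 = 5.33 m.
Hydraulic radius R = A/P = 2.633/5.33 = 0.494 m.
From Manning's equation, S = [nQ / (1 A R^(2/3))]² = [0.034 × 3.59 / (1 × 2.633 × 0.494^(2/3))]² = 0.0055.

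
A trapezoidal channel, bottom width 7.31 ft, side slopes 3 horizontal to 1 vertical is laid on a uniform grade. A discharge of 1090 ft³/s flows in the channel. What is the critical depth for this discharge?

At critical depth, Q² T / (g A³) = 1, i.e. A³/T = Q²/g = 1090²/32.2 = 36900.
Try y = 5.44 ft: A³/T = 53170 — over.
Try y = 4.99 ft: A³/T = 36890 — close enough.

y_c = 4.99 ft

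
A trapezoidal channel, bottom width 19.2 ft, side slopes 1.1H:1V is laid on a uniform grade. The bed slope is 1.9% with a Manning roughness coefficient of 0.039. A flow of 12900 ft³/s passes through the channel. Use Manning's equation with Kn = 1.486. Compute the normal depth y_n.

Manning's equation rearranged: A R^(2/3) = nQ / (1.486·√S) = 0.039 × 12900 / (1.486 × √0.019) = 2456.
Try y = 12.3 ft: A R^(2/3) = 1504 — low.
Try y = 15.8 ft: A R^(2/3) = 2451 — ≈ 2456.

y_n = 15.8 ft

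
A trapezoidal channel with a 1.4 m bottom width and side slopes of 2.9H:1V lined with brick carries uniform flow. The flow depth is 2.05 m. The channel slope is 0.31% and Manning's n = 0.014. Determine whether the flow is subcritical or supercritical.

With bottom width b = 1.4 m and side slope z = 2.9: A = (b + zy)y = (1.4 + 2.9×2.05)×2.05 = 15.06 m²; P = b + 2y√(1+z²) = 1.4 + 2×2.05×3.068 = 13.98 m.
Hydraulic radius R = A/P = 15.06/13.98 = 1.077 m.
V = (1/n) R^(2/3) √S = (1/0.014) × 1.077^(2/3) × √0.0031 = 4.179 m/s. Hydraulic depth D_h = A/T = 15.06/13.29 = 1.133 m.
Froude number Fr = V/√(g·D_h) = 4.179/√(9.81×1.133) = 1.25, which is greater than 1, so the flow is supercritical.

supercritical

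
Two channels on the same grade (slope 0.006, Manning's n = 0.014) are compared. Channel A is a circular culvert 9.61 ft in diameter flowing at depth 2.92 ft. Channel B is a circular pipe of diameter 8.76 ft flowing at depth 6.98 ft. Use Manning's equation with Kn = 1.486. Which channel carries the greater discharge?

Channel A: For a circular section of diameter D = 9.61 ft at depth y = 2.92 ft, the central angle is θ = 2 arccos(1 − 2y/D) = 2.335 rad. Then A = (D²/8)(θ − sin θ) = 18.63 ft² and P = Dθ/2 = 11.22 ft. Hydraulic radius R = A/P = 18.63/11.22 = 1.66 ft. Q_A = (1.486/0.014)·18.63·1.66^(2/3)·√0.006 = 214.7 ft³/s.
Channel B: For a circular section of diameter D = 8.76 ft at depth y = 6.98 ft, the central angle is θ = 2 arccos(1 − 2y/D) = 4.413 rad. Then A = (D²/8)(θ − sin θ) = 51.49 ft² and P = Dθ/2 = 19.33 ft. Hydraulic radius R = A/P = 51.49/19.33 = 2.664 ft. Q_B = (1.486/0.014)·51.49·2.664^(2/3)·√0.006 = 813.6 ft³/s.
Q_A = 214.7 ft³/s vs Q_B = 813.6 ft³/s, so channel B carries more.

channel B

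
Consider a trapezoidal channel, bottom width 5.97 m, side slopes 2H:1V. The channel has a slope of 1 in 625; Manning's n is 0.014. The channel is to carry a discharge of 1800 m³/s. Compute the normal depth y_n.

y_n = 9.17 m

Manning's equation rearranged: A R^(2/3) = nQ / (1·√S) = 0.014 × 1800 / (√0.0016) = 630.
Try y = 7.79 m: A R^(2/3) = 431 — short.
Try y = 11.5 m: A R^(2/3) = 1076 — over.
Try y = 9.17 m: A R^(2/3) = 629.5 — ≈ 630.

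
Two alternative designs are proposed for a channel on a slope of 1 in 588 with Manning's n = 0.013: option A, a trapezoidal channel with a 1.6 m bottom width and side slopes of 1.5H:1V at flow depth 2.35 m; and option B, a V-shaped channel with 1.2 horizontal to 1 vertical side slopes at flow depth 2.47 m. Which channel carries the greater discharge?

channel A

Channel A: With bottom width b = 1.6 m and side slope z = 1.5: A = (b + zy)y = (1.6 + 1.5×2.35)×2.35 = 12.04 m²; P = b + 2y√(1+z²) = 1.6 + 2×2.35×1.803 = 10.07 m. Hydraulic radius R = A/P = 12.04/10.07 = 1.196 m. Q_A = (1/0.013)·12.04·1.196^(2/3)·√0.001701 = 43.04 m³/s.
Channel B: For a triangular section with side slope z = 1.2: A = zy² = 1.2×2.47² = 7.321 m²; P = 2y√(1+z²) = 2×2.47×1.562 = 7.717 m. Hydraulic radius R = A/P = 7.321/7.717 = 0.9488 m. Q_B = (1/0.013)·7.321·0.9488^(2/3)·√0.001701 = 22.42 m³/s.
Q_A = 43.04 m³/s vs Q_B = 22.42 m³/s, so channel A carries more.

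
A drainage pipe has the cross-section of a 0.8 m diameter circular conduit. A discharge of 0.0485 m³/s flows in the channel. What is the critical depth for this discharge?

y_c = 0.128 m

At critical depth, Q² T / (g A³) = 1, i.e. A³/T = Q²/g = 0.0485²/9.81 = 0.0002398.
At y = 0.0979 m: A³/T = 0.00008289 — low.
At y = 0.158 m: A³/T = 0.0005452 — high.
At y = 0.128 m: A³/T = 0.0002385 — matches.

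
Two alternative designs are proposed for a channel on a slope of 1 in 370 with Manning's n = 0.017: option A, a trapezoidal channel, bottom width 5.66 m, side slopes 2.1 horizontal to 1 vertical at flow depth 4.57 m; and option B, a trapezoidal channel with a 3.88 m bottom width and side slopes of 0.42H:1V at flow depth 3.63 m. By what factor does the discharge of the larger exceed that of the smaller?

4.76

Channel A: With bottom width b = 5.66 m and side slope z = 2.1: A = (b + zy)y = (5.66 + 2.1×4.57)×4.57 = 69.72 m²; P = b + 2y√(1+z²) = 5.66 + 2×4.57×2.326 = 26.92 m. Hydraulic radius R = A/P = 69.72/26.92 = 2.59 m. Q_A = (1/0.017)·69.72·2.59^(2/3)·√0.002703 = 402.1 m³/s.
Channel B: With bottom width b = 3.88 m and side slope z = 0.42: A = (b + zy)y = (3.88 + 0.42×3.63)×3.63 = 19.62 m²; P = b + 2y√(1+z²) = 3.88 + 2×3.63×1.085 = 11.75 m. Hydraulic radius R = A/P = 19.62/11.75 = 1.669 m. Q_B = (1/0.017)·19.62·1.669^(2/3)·√0.002703 = 84.42 m³/s.
The larger discharge is 402.1 m³/s and the smaller is 84.42 m³/s; the ratio is 4.76.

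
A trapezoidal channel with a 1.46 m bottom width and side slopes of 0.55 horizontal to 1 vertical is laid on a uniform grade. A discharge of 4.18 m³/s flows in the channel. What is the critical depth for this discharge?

y_c = 0.842 m

At critical depth, Q² T / (g A³) = 1, i.e. A³/T = Q²/g = 4.18²/9.81 = 1.781.
Try y = 0.672 m: A³/T = 0.8451 — short.
Try y = 1.06 m: A³/T = 3.867 — over.
Try y = 0.842 m: A³/T = 1.779 — ≈ 1.781.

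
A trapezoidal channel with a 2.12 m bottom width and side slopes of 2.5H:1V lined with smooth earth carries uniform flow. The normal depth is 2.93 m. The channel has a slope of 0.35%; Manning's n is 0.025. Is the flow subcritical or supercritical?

subcritical

With bottom width b = 2.12 m and side slope z = 2.5: A = (b + zy)y = (2.12 + 2.5×2.93)×2.93 = 27.67 m²; P = b + 2y√(1+z²) = 2.12 + 2×2.93×2.693 = 17.9 m.
Hydraulic radius R = A/P = 27.67/17.9 = 1.546 m.
V = (1/n) R^(2/3) √S = (1/0.025) × 1.546^(2/3) × √0.0035 = 3.164 m/s. Hydraulic depth D_h = A/T = 27.67/16.77 = 1.65 m.
Froude number Fr = V/√(g·D_h) = 3.164/√(9.81×1.65) = 0.786, which is less than 1, so the flow is subcritical.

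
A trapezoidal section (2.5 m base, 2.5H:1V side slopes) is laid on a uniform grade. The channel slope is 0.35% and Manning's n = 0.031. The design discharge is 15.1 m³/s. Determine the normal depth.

Manning's equation rearranged: A R^(2/3) = nQ / (1·√S) = 0.031 × 15.1 / (√0.0035) = 7.912.
Trying y = 0.987 m: A R^(2/3) = 3.593 — low.
Trying y = 1.8 m: A R^(2/3) = 12.88 — high.
Trying y = 1.44 m: A R^(2/3) = 7.923 — ≈ 7.912.

y_n = 1.44 m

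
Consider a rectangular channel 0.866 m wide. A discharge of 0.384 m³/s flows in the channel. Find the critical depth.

y_c = 0.272 m

For a rectangular channel, critical depth y_c = (q²/g)^(1/3) where q = Q/b = 0.384/0.866 = 0.4434 m²/s.
So y_c = (0.4434²/9.81)^(1/3) = 0.272 m.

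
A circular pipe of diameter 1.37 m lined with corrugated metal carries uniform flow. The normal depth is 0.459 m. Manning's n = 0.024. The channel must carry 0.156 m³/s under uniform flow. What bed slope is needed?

S = 0.000459

For a circular section of diameter D = 1.37 m at depth y = 0.459 m, the central angle is θ = 2 arccos(1 − 2y/D) = 2.469 rad. Then A = (D²/8)(θ − sin θ) = 0.4331 m² and P = Dθ/2 = 1.691 m.
Hydraulic radius R = A/P = 0.4331/1.691 = 0.2561 m.
From Manning's equation, S = [nQ / (1 A R^(2/3))]² = [0.024 × 0.156 / (1 × 0.4331 × 0.2561^(2/3))]² = 0.000459.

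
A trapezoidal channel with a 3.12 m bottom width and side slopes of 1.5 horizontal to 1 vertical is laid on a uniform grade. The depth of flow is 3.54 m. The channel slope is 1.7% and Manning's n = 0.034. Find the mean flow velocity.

With bottom width b = 3.12 m and side slope z = 1.5: A = (b + zy)y = (3.12 + 1.5×3.54)×3.54 = 29.84 m²; P = b + 2y√(1+z²) = 3.12 + 2×3.54×1.803 = 15.88 m.
Hydraulic radius R = A/P = 29.84/15.88 = 1.879 m.
From Manning's equation, V = (1/n) R^(2/3) S^(1/2) = (1/0.034) × 1.879^(2/3) × 0.017^(1/2) = 5.84 m/s.

V = 5.84 m/s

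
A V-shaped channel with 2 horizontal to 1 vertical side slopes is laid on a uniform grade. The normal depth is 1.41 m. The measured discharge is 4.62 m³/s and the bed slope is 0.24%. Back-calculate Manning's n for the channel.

n = 0.031

For a triangular section with side slope z = 2: A = zy² = 2×1.41² = 3.976 m²; P = 2y√(1+z²) = 2×1.41×2.236 = 6.306 m.
Hydraulic radius R = A/P = 3.976/6.306 = 0.6306 m.
Rearranging Manning's equation: n = (1/Q) A R^(2/3) S^(1/2) = (1/4.62) × 3.976 × 0.6306^(2/3) × √0.0024 = 0.031.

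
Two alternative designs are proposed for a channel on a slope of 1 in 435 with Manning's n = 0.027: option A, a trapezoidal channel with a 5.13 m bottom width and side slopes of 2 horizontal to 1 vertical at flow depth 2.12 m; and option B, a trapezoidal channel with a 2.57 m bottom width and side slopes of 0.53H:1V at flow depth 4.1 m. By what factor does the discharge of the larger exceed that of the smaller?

Channel A: With bottom width b = 5.13 m and side slope z = 2: A = (b + zy)y = (5.13 + 2×2.12)×2.12 = 19.86 m²; P = b + 2y√(1+z²) = 5.13 + 2×2.12×2.236 = 14.61 m. Hydraulic radius R = A/P = 19.86/14.61 = 1.36 m. Q_A = (1/0.027)·19.86·1.36^(2/3)·√0.002299 = 43.29 m³/s.
Channel B: With bottom width b = 2.57 m and side slope z = 0.53: A = (b + zy)y = (2.57 + 0.53×4.1)×4.1 = 19.45 m²; P = b + 2y√(1+z²) = 2.57 + 2×4.1×1.132 = 11.85 m. Hydraulic radius R = A/P = 19.45/11.85 = 1.641 m. Q_B = (1/0.027)·19.45·1.641^(2/3)·√0.002299 = 48.04 m³/s.
The larger discharge is 48.04 m³/s and the smaller is 43.29 m³/s; the ratio is 1.11.

1.11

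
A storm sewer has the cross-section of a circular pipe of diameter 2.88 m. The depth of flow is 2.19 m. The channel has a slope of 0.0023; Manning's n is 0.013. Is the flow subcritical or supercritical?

subcritical

For a circular section of diameter D = 2.88 m at depth y = 2.19 m, the central angle is θ = 2 arccos(1 − 2y/D) = 4.237 rad. Then A = (D²/8)(θ − sin θ) = 5.315 m² and P = Dθ/2 = 6.102 m.
Hydraulic radius R = A/P = 5.315/6.102 = 0.8711 m.
V = (1/n) R^(2/3) √S = (1/0.013) × 0.8711^(2/3) × √0.0023 = 3.365 m/s. Hydraulic depth D_h = A/T = 5.315/2.459 = 2.162 m.
Froude number Fr = V/√(g·D_h) = 3.365/√(9.81×2.162) = 0.731, which is less than 1, so the flow is subcritical.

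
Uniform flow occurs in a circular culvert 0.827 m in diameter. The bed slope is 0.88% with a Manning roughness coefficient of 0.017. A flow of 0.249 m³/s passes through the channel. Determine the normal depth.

Manning's equation rearranged: A R^(2/3) = nQ / (1·√S) = 0.017 × 0.249 / (√0.0088) = 0.04512.
Trying y = 0.213 m: A R^(2/3) = 0.02729 — too small.
Trying y = 0.349 m: A R^(2/3) = 0.06976 — too large.
Trying y = 0.276 m: A R^(2/3) = 0.04513 — close enough.

y_n = 0.276 m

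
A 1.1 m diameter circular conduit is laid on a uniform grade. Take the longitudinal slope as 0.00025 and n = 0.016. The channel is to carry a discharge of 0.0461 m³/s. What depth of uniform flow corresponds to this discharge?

y_n = 0.253 m

Manning's equation rearranged: A R^(2/3) = nQ / (1·√S) = 0.016 × 0.0461 / (√0.00025) = 0.04665.
At y = 0.279 m: A R^(2/3) = 0.05665 — high.
At y = 0.198 m: A R^(2/3) = 0.02841 — low.
At y = 0.253 m: A R^(2/3) = 0.04663 — matches.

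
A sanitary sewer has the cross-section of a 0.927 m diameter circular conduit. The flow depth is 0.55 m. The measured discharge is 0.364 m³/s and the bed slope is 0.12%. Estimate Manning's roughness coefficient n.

For a circular section of diameter D = 0.927 m at depth y = 0.55 m, the central angle is θ = 2 arccos(1 − 2y/D) = 3.517 rad. Then A = (D²/8)(θ − sin θ) = 0.4172 m² and P = Dθ/2 = 1.63 m.
Hydraulic radius R = A/P = 0.4172/1.63 = 0.2559 m.
Rearranging Manning's equation: n = (1/Q) A R^(2/3) S^(1/2) = (1/0.364) × 0.4172 × 0.2559^(2/3) × √0.0012 = 0.016.

n = 0.016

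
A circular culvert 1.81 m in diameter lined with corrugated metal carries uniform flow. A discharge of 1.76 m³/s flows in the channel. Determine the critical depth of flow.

y_c = 0.642 m

At critical depth, Q² T / (g A³) = 1, i.e. A³/T = Q²/g = 1.76²/9.81 = 0.3158.
Try y = 0.803 m: A³/T = 0.7447 — too large.
Try y = 0.642 m: A³/T = 0.3152 — close enough.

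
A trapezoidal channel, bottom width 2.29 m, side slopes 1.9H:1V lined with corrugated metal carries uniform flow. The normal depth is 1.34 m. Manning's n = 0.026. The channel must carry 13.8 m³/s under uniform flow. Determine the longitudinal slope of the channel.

With bottom width b = 2.29 m and side slope z = 1.9: A = (b + zy)y = (2.29 + 1.9×1.34)×1.34 = 6.48 m²; P = b + 2y√(1+z²) = 2.29 + 2×1.34×2.147 = 8.044 m.
Hydraulic radius R = A/P = 6.48/8.044 = 0.8056 m.
From Manning's equation, S = [nQ / (1 A R^(2/3))]² = [0.026 × 13.8 / (1 × 6.48 × 0.8056^(2/3))]² = 0.00409.

S = 0.00409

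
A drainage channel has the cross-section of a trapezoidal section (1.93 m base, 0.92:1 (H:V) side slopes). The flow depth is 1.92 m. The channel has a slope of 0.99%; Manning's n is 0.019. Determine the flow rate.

Q = 37 m³/s

With bottom width b = 1.93 m and side slope z = 0.92: A = (b + zy)y = (1.93 + 0.92×1.92)×1.92 = 7.097 m²; P = b + 2y√(1+z²) = 1.93 + 2×1.92×1.359 = 7.148 m.
Hydraulic radius R = A/P = 7.097/7.148 = 0.9929 m.
Manning's equation: Q = (1/n) A R^(2/3) S^(1/2) = (1/0.019) × 7.097 × 0.9929^(2/3) × 0.0099^(1/2) = 37 m³/s.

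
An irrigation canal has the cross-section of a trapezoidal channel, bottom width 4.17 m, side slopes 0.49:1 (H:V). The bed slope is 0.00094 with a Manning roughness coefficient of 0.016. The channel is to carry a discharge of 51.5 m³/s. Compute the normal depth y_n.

Manning's equation rearranged: A R^(2/3) = nQ / (1·√S) = 0.016 × 51.5 / (√0.00094) = 26.88.
Trying y = 3.91 m: A R^(2/3) = 35.83 — high.
Trying y = 2.71 m: A R^(2/3) = 19.17 — low.
Trying y = 3.31 m: A R^(2/3) = 26.89 — ≈ 26.88.

y_n = 3.31 m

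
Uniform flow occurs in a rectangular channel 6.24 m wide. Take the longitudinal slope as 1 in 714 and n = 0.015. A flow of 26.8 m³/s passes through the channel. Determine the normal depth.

Manning's equation rearranged: A R^(2/3) = nQ / (1·√S) = 0.015 × 26.8 / (√0.001401) = 10.74.
At y = 1.34 m: A R^(2/3) = 8.009 — too small.
At y = 2.04 m: A R^(2/3) = 14.64 — too large.
At y = 1.64 m: A R^(2/3) = 10.74 — close enough.

y_n = 1.64 m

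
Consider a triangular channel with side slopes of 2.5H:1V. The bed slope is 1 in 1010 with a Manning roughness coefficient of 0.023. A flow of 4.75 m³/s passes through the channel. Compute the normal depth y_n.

Manning's equation rearranged: A R^(2/3) = nQ / (1·√S) = 0.023 × 4.75 / (√0.0009901) = 3.472.
Try y = 1.62 m: A R^(2/3) = 5.426 — high.
Try y = 1.37 m: A R^(2/3) = 3.47 — close enough.

y_n = 1.37 m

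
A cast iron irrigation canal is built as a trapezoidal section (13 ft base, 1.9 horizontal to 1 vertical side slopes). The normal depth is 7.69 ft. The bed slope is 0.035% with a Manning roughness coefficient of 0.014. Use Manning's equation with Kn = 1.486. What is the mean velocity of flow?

With bottom width b = 13 ft and side slope z = 1.9: A = (b + zy)y = (13 + 1.9×7.69)×7.69 = 212.3 ft²; P = b + 2y√(1+z²) = 13 + 2×7.69×2.147 = 46.02 ft.
Hydraulic radius R = A/P = 212.3/46.02 = 4.614 ft.
From Manning's equation, V = (1.486/n) R^(2/3) S^(1/2) = (1.486/0.014) × 4.614^(2/3) × 0.00035^(1/2) = 5.5 ft/s.

V = 5.5 ft/s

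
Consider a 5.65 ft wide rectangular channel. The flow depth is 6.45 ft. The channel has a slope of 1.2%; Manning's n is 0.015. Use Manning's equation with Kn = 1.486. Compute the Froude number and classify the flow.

supercritical

Flow area A = b·y = 5.65 × 6.45 = 36.44 ft². Wetted perimeter P = b + 2y = 5.65 + 2×6.45 = 18.55 ft.
Hydraulic radius R = A/P = 36.44/18.55 = 1.965 ft.
V = (1.486/n) R^(2/3) √S = (1.486/0.015) × 1.965^(2/3) × √0.012 = 17.02 ft/s. Hydraulic depth D_h = A/T = 36.44/5.65 = 6.45 ft.
Froude number Fr = V/√(g·D_h) = 17.02/√(32.2×6.45) = 1.18, which is greater than 1, so the flow is supercritical.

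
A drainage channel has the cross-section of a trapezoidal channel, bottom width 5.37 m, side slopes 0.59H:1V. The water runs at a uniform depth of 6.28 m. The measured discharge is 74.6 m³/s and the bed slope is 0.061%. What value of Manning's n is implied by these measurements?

n = 0.038

With bottom width b = 5.37 m and side slope z = 0.59: A = (b + zy)y = (5.37 + 0.59×6.28)×6.28 = 56.99 m²; P = b + 2y√(1+z²) = 5.37 + 2×6.28×1.161 = 19.95 m.
Hydraulic radius R = A/P = 56.99/19.95 = 2.856 m.
Rearranging Manning's equation: n = (1/Q) A R^(2/3) S^(1/2) = (1/74.6) × 56.99 × 2.856^(2/3) × √0.00061 = 0.038.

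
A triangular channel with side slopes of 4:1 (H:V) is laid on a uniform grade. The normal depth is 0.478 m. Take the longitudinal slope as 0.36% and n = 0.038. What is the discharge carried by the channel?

For a triangular section with side slope z = 4: A = zy² = 4×0.478² = 0.9139 m²; P = 2y√(1+z²) = 2×0.478×4.123 = 3.942 m.
Hydraulic radius R = A/P = 0.9139/3.942 = 0.2319 m.
Manning's equation: Q = (1/n) A R^(2/3) S^(1/2) = (1/0.038) × 0.9139 × 0.2319^(2/3) × 0.0036^(1/2) = 0.545 m³/s.

Q = 0.545 m³/s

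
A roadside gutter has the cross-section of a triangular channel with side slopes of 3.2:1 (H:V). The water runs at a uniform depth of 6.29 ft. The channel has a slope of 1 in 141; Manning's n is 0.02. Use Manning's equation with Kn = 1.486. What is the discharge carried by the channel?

For a triangular section with side slope z = 3.2: A = zy² = 3.2×6.29² = 126.6 ft²; P = 2y√(1+z²) = 2×6.29×3.353 = 42.18 ft.
Hydraulic radius R = A/P = 126.6/42.18 = 3.002 ft.
Manning's equation: Q = (1.486/n) A R^(2/3) S^(1/2) = (1.486/0.02) × 126.6 × 3.002^(2/3) × 0.007092^(1/2) = 1650 ft³/s.

Q = 1650 ft³/s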